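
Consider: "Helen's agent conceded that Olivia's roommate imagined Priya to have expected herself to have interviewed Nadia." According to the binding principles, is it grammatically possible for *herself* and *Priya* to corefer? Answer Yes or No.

Yes

*herself* is a reflexive; Principle A requires it to be bound within its binding domain — the clause headed by 'expected'.
— Priya: subject of the clause headed by 'expected'; c-commands the reflexive within its binding domain — allowed (Principle A).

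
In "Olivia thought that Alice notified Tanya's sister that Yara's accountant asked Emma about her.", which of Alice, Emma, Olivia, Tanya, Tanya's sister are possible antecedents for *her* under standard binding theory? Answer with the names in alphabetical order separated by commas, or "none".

*her* is a pronoun; Principle B requires it to be free in its binding domain — the clause headed by 'asked'.
— Alice: subject of the clause headed by 'notified'; c-commands the pronoun but lies outside its binding domain — allowed.
— Emma: object of the clause headed by 'asked'; c-commands the pronoun within its binding domain — blocked (Principle B).
— Olivia: subject of the matrix clause; c-commands the pronoun but lies outside its binding domain — allowed.
— Tanya: possessor inside the object DP of the clause headed by 'notified'; does not c-command the pronoun — Principle B does not apply; allowed.
— Tanya's sister: object of the clause headed by 'notified'; c-commands the pronoun but lies outside its binding domain — allowed.

Alice, Olivia, Tanya, Tanya's sister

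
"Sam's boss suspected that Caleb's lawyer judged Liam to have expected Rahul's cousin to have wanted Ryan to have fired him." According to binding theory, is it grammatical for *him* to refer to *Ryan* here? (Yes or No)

No

*Ryan* is an R-expression; Principle C requires it to be free (not bound by any c-commanding expression).
— him: object of the clause headed by 'fired'; the R-expression locally c-commands the pronoun — coreference blocked (Principle B on the pronoun).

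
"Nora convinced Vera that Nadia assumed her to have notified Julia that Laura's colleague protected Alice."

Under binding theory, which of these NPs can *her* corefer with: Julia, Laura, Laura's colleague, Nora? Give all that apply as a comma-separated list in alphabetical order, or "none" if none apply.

*her* is a pronoun; Principle B requires it to be free in its binding domain — the clause headed by 'assumed'.
— Julia: object of the clause headed by 'notified'; is c-commanded by the pronoun; coreference would bind this R-expression — blocked (Principle C).
— Laura: possessor inside the subject DP of the clause headed by 'protected'; is c-commanded by the pronoun; coreference would bind this R-expression — blocked (Principle C).
— Laura's colleague: subject of the clause headed by 'protected'; is c-commanded by the pronoun; coreference would bind this R-expression — blocked (Principle C).
— Nora: subject of the matrix clause; c-commands the pronoun but lies outside its binding domain — allowed.

Nora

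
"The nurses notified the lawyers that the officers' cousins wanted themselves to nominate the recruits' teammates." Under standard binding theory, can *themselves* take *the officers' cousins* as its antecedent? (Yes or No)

*themselves* is a reflexive; Principle A requires it to be bound within its binding domain — the clause headed by 'wanted'.
— the officers' cousins: subject of the clause headed by 'wanted'; c-commands the reflexive within its binding domain — allowed (Principle A).

Yes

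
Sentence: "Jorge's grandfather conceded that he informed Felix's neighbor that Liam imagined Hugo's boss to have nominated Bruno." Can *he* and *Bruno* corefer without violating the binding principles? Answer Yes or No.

*Bruno* is an R-expression; Principle C requires it to be free (not bound by any c-commanding expression).
— he: subject of the clause headed by 'informed'; the pronoun c-commands the R-expression — coreference blocked (Principle C).

No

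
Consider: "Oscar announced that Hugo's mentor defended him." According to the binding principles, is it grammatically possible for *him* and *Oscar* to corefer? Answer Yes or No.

*him* is a pronoun; Principle B requires it to be free in its binding domain — the clause headed by 'defended'.
— Oscar: subject of the matrix clause; c-commands the pronoun but lies outside its binding domain — allowed.

Yes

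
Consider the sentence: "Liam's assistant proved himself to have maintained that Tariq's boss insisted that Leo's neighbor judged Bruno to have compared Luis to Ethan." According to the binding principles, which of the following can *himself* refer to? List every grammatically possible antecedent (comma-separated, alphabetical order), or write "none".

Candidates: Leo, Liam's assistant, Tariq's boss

Liam's assistant

*himself* is a reflexive; Principle A requires it to be bound within its binding domain — the matrix clause.
— Leo: possessor inside the subject DP of the clause headed by 'judged'; does not c-command the reflexive — cannot bind it (Principle A).
— Liam's assistant: subject of the matrix clause; c-commands the reflexive within its binding domain — allowed (Principle A).
— Tariq's boss: subject of the clause headed by 'insisted'; does not c-command the reflexive — cannot bind it (Principle A).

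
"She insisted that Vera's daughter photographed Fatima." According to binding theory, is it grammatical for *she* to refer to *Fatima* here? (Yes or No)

*Fatima* is an R-expression; Principle C requires it to be free (not bound by any c-commanding expression).
— she: subject of the matrix clause; the pronoun c-commands the R-expression — coreference blocked (Principle C).

No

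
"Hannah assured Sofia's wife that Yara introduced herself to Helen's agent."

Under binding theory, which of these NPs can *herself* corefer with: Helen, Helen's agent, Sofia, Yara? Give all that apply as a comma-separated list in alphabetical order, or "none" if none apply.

*herself* is a reflexive; Principle A requires it to be bound within its binding domain — the clause headed by 'introduced'.
— Helen: possessor inside the second object DP of the clause headed by 'introduced'; does not c-command the reflexive — cannot bind it (Principle A).
— Helen's agent: second object of the clause headed by 'introduced'; does not c-command the reflexive — cannot bind it (Principle A).
— Sofia: possessor inside the object DP of the matrix clause; does not c-command the reflexive — cannot bind it (Principle A).
— Yara: subject of the clause headed by 'introduced'; c-commands the reflexive within its binding domain — allowed (Principle A).

Yara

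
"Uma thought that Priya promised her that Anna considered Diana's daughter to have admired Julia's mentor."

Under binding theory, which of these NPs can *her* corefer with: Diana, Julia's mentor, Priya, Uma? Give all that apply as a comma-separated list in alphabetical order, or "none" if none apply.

Uma

*her* is a pronoun; Principle B requires it to be free in its binding domain — the clause headed by 'promised'.
— Diana: possessor inside the subject DP of the clause headed by 'admired'; is c-commanded by the pronoun; coreference would bind this R-expression — blocked (Principle C).
— Julia's mentor: object of the clause headed by 'admired'; is c-commanded by the pronoun; coreference would bind this R-expression — blocked (Principle C).
— Priya: subject of the clause headed by 'promised'; c-commands the pronoun within its binding domain — blocked (Principle B).
— Uma: subject of the matrix clause; c-commands the pronoun but lies outside its binding domain — allowed.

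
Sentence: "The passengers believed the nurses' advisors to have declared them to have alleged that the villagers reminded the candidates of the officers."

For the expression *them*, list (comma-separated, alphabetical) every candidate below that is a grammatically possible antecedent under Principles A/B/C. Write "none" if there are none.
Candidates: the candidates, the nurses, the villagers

*them* is a pronoun; Principle B requires it to be free in its binding domain — the clause headed by 'declared'.
— the candidates: object of the clause headed by 'reminded'; is c-commanded by the pronoun; coreference would bind this R-expression — blocked (Principle C).
— the nurses: possessor inside the subject DP of the clause headed by 'declared'; does not c-command the pronoun — Principle B does not apply; allowed.
— the villagers: subject of the clause headed by 'reminded'; is c-commanded by the pronoun; coreference would bind this R-expression — blocked (Principle C).

the nurses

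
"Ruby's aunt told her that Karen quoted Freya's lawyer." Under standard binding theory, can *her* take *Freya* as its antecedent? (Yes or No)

*her* is a pronoun; Principle B requires it to be free in its binding domain — the matrix clause.
— Freya: possessor inside the object DP of the clause headed by 'quoted'; is c-commanded by the pronoun; coreference would bind this R-expression — blocked (Principle C).

No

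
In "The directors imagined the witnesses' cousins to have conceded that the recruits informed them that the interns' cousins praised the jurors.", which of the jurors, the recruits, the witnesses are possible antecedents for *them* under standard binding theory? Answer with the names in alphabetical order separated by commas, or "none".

*them* is a pronoun; Principle B requires it to be free in its binding domain — the clause headed by 'informed'.
— the jurors: object of the clause headed by 'praised'; is c-commanded by the pronoun; coreference would bind this R-expression — blocked (Principle C).
— the recruits: subject of the clause headed by 'informed'; c-commands the pronoun within its binding domain — blocked (Principle B).
— the witnesses: possessor inside the subject DP of the clause headed by 'conceded'; does not c-command the pronoun — Principle B does not apply; allowed.

the witnesses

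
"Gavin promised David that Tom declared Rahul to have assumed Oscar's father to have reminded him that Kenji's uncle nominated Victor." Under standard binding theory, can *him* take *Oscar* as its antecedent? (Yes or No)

Yes

*him* is a pronoun; Principle B requires it to be free in its binding domain — the clause headed by 'reminded'.
— Oscar: possessor inside the subject DP of the clause headed by 'reminded'; does not c-command the pronoun — Principle B does not apply; allowed.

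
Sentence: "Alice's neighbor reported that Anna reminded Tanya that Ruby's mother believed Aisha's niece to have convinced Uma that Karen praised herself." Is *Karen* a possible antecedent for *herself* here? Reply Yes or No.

Yes

*herself* is a reflexive; Principle A requires it to be bound within its binding domain — the clause headed by 'praised'.
— Karen: subject of the clause headed by 'praised'; c-commands the reflexive within its binding domain — allowed (Principle A).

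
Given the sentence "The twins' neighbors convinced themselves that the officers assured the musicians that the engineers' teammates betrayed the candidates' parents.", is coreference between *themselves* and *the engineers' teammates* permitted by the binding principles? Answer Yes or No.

*themselves* is a reflexive; Principle A requires it to be bound within its binding domain — the matrix clause.
— the engineers' teammates: subject of the clause headed by 'betrayed'; does not c-command the reflexive — cannot bind it (Principle A).

No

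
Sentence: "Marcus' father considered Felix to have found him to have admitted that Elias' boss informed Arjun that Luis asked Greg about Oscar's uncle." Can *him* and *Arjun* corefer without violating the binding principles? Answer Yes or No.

*Arjun* is an R-expression; Principle C requires it to be free (not bound by any c-commanding expression).
— him: subject of the clause headed by 'admitted'; the pronoun c-commands the R-expression — coreference blocked (Principle C).

No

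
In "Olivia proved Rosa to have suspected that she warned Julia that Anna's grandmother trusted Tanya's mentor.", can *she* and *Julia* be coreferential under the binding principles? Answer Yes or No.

*Julia* is an R-expression; Principle C requires it to be free (not bound by any c-commanding expression).
— she: subject of the clause headed by 'warned'; the pronoun c-commands the R-expression — coreference blocked (Principle C).

No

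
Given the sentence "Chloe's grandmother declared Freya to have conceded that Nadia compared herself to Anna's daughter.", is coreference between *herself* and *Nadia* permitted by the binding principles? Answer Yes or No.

Yes

*herself* is a reflexive; Principle A requires it to be bound within its binding domain — the clause headed by 'compared'.
— Nadia: subject of the clause headed by 'compared'; c-commands the reflexive within its binding domain — allowed (Principle A).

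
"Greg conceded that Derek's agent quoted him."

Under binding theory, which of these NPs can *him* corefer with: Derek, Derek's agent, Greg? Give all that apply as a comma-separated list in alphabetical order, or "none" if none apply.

Derek, Greg

*him* is a pronoun; Principle B requires it to be free in its binding domain — the clause headed by 'quoted'.
— Derek: possessor inside the subject DP of the clause headed by 'quoted'; does not c-command the pronoun — Principle B does not apply; allowed.
— Derek's agent: subject of the clause headed by 'quoted'; c-commands the pronoun within its binding domain — blocked (Principle B).
— Greg: subject of the matrix clause; c-commands the pronoun but lies outside its binding domain — allowed.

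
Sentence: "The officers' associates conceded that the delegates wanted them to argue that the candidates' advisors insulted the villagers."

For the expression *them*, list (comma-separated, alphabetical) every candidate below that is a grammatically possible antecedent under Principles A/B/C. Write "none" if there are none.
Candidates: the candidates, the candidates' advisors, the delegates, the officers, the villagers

the officers

*them* is a pronoun; Principle B requires it to be free in its binding domain — the clause headed by 'wanted'.
— the candidates: possessor inside the subject DP of the clause headed by 'insulted'; is c-commanded by the pronoun; coreference would bind this R-expression — blocked (Principle C).
— the candidates' advisors: subject of the clause headed by 'insulted'; is c-commanded by the pronoun; coreference would bind this R-expression — blocked (Principle C).
— the delegates: subject of the clause headed by 'wanted'; c-commands the pronoun within its binding domain — blocked (Principle B).
— the officers: possessor inside the subject DP of the matrix clause; does not c-command the pronoun — Principle B does not apply; allowed.
— the villagers: object of the clause headed by 'insulted'; is c-commanded by the pronoun; coreference would bind this R-expression — blocked (Principle C).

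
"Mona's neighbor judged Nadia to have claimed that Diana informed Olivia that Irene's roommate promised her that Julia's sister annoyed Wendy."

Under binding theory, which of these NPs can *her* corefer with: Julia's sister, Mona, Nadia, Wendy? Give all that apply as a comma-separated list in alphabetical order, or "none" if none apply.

*her* is a pronoun; Principle B requires it to be free in its binding domain — the clause headed by 'promised'.
— Julia's sister: subject of the clause headed by 'annoyed'; is c-commanded by the pronoun; coreference would bind this R-expression — blocked (Principle C).
— Mona: possessor inside the subject DP of the matrix clause; does not c-command the pronoun — Principle B does not apply; allowed.
— Nadia: subject of the clause headed by 'claimed'; c-commands the pronoun but lies outside its binding domain — allowed.
— Wendy: object of the clause headed by 'annoyed'; is c-commanded by the pronoun; coreference would bind this R-expression — blocked (Principle C).

Mona, Nadia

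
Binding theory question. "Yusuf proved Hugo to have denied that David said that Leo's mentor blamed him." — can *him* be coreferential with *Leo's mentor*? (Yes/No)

No

*him* is a pronoun; Principle B requires it to be free in its binding domain — the clause headed by 'blamed'.
— Leo's mentor: subject of the clause headed by 'blamed'; c-commands the pronoun within its binding domain — blocked (Principle B).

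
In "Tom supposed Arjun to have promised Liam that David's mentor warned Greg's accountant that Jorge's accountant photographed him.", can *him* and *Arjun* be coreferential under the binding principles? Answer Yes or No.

Yes

*Arjun* is an R-expression; Principle C requires it to be free (not bound by any c-commanding expression).
— him: object of the clause headed by 'photographed'; the pronoun does not c-command the R-expression — coreference allowed.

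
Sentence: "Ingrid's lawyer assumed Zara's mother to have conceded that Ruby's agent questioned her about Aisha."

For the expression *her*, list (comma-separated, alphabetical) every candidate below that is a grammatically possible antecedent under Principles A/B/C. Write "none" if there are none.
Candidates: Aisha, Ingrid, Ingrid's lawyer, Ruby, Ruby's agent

Ingrid, Ingrid's lawyer, Ruby

*her* is a pronoun; Principle B requires it to be free in its binding domain — the clause headed by 'questioned'.
— Aisha: second object of the clause headed by 'questioned'; is c-commanded by the pronoun; coreference would bind this R-expression — blocked (Principle C).
— Ingrid: possessor inside the subject DP of the matrix clause; does not c-command the pronoun — Principle B does not apply; allowed.
— Ingrid's lawyer: subject of the matrix clause; c-commands the pronoun but lies outside its binding domain — allowed.
— Ruby: possessor inside the subject DP of the clause headed by 'questioned'; does not c-command the pronoun — Principle B does not apply; allowed.
— Ruby's agent: subject of the clause headed by 'questioned'; c-commands the pronoun within its binding domain — blocked (Principle B).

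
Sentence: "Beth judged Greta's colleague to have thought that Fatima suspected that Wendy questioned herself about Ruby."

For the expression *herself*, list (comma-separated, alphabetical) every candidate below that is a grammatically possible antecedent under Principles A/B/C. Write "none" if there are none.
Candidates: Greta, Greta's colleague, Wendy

*herself* is a reflexive; Principle A requires it to be bound within its binding domain — the clause headed by 'questioned'.
— Greta: possessor inside the subject DP of the clause headed by 'thought'; does not c-command the reflexive — cannot bind it (Principle A).
— Greta's colleague: subject of the clause headed by 'thought'; c-commands the reflexive but lies outside its binding domain — cannot bind it (Principle A).
— Wendy: subject of the clause headed by 'questioned'; c-commands the reflexive within its binding domain — allowed (Principle A).

Wendy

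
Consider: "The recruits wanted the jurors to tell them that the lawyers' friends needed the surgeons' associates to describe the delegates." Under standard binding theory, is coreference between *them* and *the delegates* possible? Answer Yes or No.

No

*the delegates* is an R-expression; Principle C requires it to be free (not bound by any c-commanding expression).
— them: object of the clause headed by 'tell'; the pronoun c-commands the R-expression — coreference blocked (Principle C).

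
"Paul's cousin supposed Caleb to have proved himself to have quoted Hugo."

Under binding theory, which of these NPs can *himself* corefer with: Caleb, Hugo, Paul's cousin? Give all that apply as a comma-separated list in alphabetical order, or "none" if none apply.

*himself* is a reflexive; Principle A requires it to be bound within its binding domain — the clause headed by 'proved'.
— Caleb: subject of the clause headed by 'proved'; c-commands the reflexive within its binding domain — allowed (Principle A).
— Hugo: object of the clause headed by 'quoted'; does not c-command the reflexive — cannot bind it (Principle A).
— Paul's cousin: subject of the matrix clause; c-commands the reflexive but lies outside its binding domain — cannot bind it (Principle A).

Caleb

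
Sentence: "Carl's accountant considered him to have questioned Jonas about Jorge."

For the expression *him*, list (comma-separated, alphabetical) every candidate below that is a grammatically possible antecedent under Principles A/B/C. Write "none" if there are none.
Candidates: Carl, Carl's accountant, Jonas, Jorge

Carl

*him* is a pronoun; Principle B requires it to be free in its binding domain — the matrix clause.
— Carl: possessor inside the subject DP of the matrix clause; does not c-command the pronoun — Principle B does not apply; allowed.
— Carl's accountant: subject of the matrix clause; c-commands the pronoun within its binding domain — blocked (Principle B).
— Jonas: object of the clause headed by 'questioned'; is c-commanded by the pronoun; coreference would bind this R-expression — blocked (Principle C).
— Jorge: second object of the clause headed by 'questioned'; is c-commanded by the pronoun; coreference would bind this R-expression — blocked (Principle C).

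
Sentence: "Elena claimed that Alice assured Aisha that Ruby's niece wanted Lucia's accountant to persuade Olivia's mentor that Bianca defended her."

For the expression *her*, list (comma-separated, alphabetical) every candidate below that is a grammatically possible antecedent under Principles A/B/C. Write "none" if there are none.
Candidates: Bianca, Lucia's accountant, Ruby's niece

*her* is a pronoun; Principle B requires it to be free in its binding domain — the clause headed by 'defended'.
— Bianca: subject of the clause headed by 'defended'; c-commands the pronoun within its binding domain — blocked (Principle B).
— Lucia's accountant: subject of the clause headed by 'persuade'; c-commands the pronoun but lies outside its binding domain — allowed.
— Ruby's niece: subject of the clause headed by 'wanted'; c-commands the pronoun but lies outside its binding domain — allowed.

Lucia's accountant, Ruby's niece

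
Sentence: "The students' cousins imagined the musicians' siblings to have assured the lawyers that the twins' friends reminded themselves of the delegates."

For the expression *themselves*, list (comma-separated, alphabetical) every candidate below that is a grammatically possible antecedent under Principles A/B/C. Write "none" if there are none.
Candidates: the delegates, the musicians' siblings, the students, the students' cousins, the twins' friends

the twins' friends

*themselves* is a reflexive; Principle A requires it to be bound within its binding domain — the clause headed by 'reminded'.
— the delegates: second object of the clause headed by 'reminded'; does not c-command the reflexive — cannot bind it (Principle A).
— the musicians' siblings: subject of the clause headed by 'assured'; c-commands the reflexive but lies outside its binding domain — cannot bind it (Principle A).
— the students: possessor inside the subject DP of the matrix clause; does not c-command the reflexive — cannot bind it (Principle A).
— the students' cousins: subject of the matrix clause; c-commands the reflexive but lies outside its binding domain — cannot bind it (Principle A).
— the twins' friends: subject of the clause headed by 'reminded'; c-commands the reflexive within its binding domain — allowed (Principle A).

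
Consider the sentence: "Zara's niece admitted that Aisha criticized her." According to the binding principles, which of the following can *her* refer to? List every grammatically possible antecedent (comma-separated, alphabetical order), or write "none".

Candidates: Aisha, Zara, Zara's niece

*her* is a pronoun; Principle B requires it to be free in its binding domain — the clause headed by 'criticized'.
— Aisha: subject of the clause headed by 'criticized'; c-commands the pronoun within its binding domain — blocked (Principle B).
— Zara: possessor inside the subject DP of the matrix clause; does not c-command the pronoun — Principle B does not apply; allowed.
— Zara's niece: subject of the matrix clause; c-commands the pronoun but lies outside its binding domain — allowed.

Zara, Zara's niece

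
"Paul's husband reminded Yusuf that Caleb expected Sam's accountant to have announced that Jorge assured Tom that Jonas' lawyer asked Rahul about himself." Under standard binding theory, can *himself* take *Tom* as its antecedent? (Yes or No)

No

*himself* is a reflexive; Principle A requires it to be bound within its binding domain — the clause headed by 'asked'.
— Tom: object of the clause headed by 'assured'; c-commands the reflexive but lies outside its binding domain — cannot bind it (Principle A).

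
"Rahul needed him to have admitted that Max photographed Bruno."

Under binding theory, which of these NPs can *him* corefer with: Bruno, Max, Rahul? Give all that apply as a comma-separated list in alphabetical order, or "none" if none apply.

none

*him* is a pronoun; Principle B requires it to be free in its binding domain — the matrix clause.
— Bruno: object of the clause headed by 'photographed'; is c-commanded by the pronoun; coreference would bind this R-expression — blocked (Principle C).
— Max: subject of the clause headed by 'photographed'; is c-commanded by the pronoun; coreference would bind this R-expression — blocked (Principle C).
— Rahul: subject of the matrix clause; c-commands the pronoun within its binding domain — blocked (Principle B).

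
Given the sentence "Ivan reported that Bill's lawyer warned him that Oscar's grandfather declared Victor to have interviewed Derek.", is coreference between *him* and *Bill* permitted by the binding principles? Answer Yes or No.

Yes

*him* is a pronoun; Principle B requires it to be free in its binding domain — the clause headed by 'warned'.
— Bill: possessor inside the subject DP of the clause headed by 'warned'; does not c-command the pronoun — Principle B does not apply; allowed.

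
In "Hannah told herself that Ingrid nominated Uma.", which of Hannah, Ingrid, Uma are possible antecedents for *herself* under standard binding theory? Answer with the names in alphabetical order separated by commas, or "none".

Hannah

*herself* is a reflexive; Principle A requires it to be bound within its binding domain — the matrix clause.
— Hannah: subject of the matrix clause; c-commands the reflexive within its binding domain — allowed (Principle A).
— Ingrid: subject of the clause headed by 'nominated'; does not c-command the reflexive — cannot bind it (Principle A).
— Uma: object of the clause headed by 'nominated'; does not c-command the reflexive — cannot bind it (Principle A).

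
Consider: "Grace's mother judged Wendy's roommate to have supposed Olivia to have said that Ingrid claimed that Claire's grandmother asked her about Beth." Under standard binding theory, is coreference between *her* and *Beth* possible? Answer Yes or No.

No

*Beth* is an R-expression; Principle C requires it to be free (not bound by any c-commanding expression).
— her: object of the clause headed by 'asked'; the pronoun c-commands the R-expression — coreference blocked (Principle C).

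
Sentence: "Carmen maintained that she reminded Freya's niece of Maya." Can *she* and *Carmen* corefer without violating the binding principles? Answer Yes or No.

Yes

*Carmen* is an R-expression; Principle C requires it to be free (not bound by any c-commanding expression).
— she: subject of the clause headed by 'reminded'; the pronoun does not c-command the R-expression — coreference allowed.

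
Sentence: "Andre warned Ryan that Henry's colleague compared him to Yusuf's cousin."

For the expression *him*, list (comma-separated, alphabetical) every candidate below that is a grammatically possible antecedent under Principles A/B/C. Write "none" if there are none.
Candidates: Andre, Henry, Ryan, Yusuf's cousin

*him* is a pronoun; Principle B requires it to be free in its binding domain — the clause headed by 'compared'.
— Andre: subject of the matrix clause; c-commands the pronoun but lies outside its binding domain — allowed.
— Henry: possessor inside the subject DP of the clause headed by 'compared'; does not c-command the pronoun — Principle B does not apply; allowed.
— Ryan: object of the matrix clause; c-commands the pronoun but lies outside its binding domain — allowed.
— Yusuf's cousin: second object of the clause headed by 'compared'; is c-commanded by the pronoun; coreference would bind this R-expression — blocked (Principle C).

Andre, Henry, Ryan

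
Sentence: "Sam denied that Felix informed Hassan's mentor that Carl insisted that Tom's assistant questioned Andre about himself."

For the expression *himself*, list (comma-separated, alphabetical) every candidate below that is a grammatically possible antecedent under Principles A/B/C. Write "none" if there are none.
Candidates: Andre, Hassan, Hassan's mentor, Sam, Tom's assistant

Andre, Tom's assistant

*himself* is a reflexive; Principle A requires it to be bound within its binding domain — the clause headed by 'questioned'.
— Andre: object of the clause headed by 'questioned'; c-commands the reflexive within its binding domain — allowed (Principle A).
— Hassan: possessor inside the object DP of the clause headed by 'informed'; does not c-command the reflexive — cannot bind it (Principle A).
— Hassan's mentor: object of the clause headed by 'informed'; c-commands the reflexive but lies outside its binding domain — cannot bind it (Principle A).
— Sam: subject of the matrix clause; c-commands the reflexive but lies outside its binding domain — cannot bind it (Principle A).
— Tom's assistant: subject of the clause headed by 'questioned'; c-commands the reflexive within its binding domain — allowed (Principle A).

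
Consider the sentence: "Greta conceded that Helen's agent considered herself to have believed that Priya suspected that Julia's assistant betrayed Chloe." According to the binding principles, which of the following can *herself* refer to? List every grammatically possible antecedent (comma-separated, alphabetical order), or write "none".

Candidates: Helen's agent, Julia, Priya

Helen's agent

*herself* is a reflexive; Principle A requires it to be bound within its binding domain — the clause headed by 'considered'.
— Helen's agent: subject of the clause headed by 'considered'; c-commands the reflexive within its binding domain — allowed (Principle A).
— Julia: possessor inside the subject DP of the clause headed by 'betrayed'; does not c-command the reflexive — cannot bind it (Principle A).
— Priya: subject of the clause headed by 'suspected'; does not c-command the reflexive — cannot bind it (Principle A).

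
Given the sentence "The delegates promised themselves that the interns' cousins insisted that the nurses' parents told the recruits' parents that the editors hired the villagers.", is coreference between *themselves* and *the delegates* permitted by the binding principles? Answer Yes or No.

*themselves* is a reflexive; Principle A requires it to be bound within its binding domain — the matrix clause.
— the delegates: subject of the matrix clause; c-commands the reflexive within its binding domain — allowed (Principle A).

Yes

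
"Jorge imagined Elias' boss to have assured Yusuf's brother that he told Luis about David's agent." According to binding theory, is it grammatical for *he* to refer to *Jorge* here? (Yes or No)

Yes

*Jorge* is an R-expression; Principle C requires it to be free (not bound by any c-commanding expression).
— he: subject of the clause headed by 'told'; the pronoun does not c-command the R-expression — coreference allowed.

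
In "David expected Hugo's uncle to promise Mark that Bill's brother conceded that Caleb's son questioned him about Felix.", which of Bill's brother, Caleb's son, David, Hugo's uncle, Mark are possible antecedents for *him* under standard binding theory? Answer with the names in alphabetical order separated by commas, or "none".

Bill's brother, David, Hugo's uncle, Mark

*him* is a pronoun; Principle B requires it to be free in its binding domain — the clause headed by 'questioned'.
— Bill's brother: subject of the clause headed by 'conceded'; c-commands the pronoun but lies outside its binding domain — allowed.
— Caleb's son: subject of the clause headed by 'questioned'; c-commands the pronoun within its binding domain — blocked (Principle B).
— David: subject of the matrix clause; c-commands the pronoun but lies outside its binding domain — allowed.
— Hugo's uncle: subject of the clause headed by 'promise'; c-commands the pronoun but lies outside its binding domain — allowed.
— Mark: object of the clause headed by 'promise'; c-commands the pronoun but lies outside its binding domain — allowed.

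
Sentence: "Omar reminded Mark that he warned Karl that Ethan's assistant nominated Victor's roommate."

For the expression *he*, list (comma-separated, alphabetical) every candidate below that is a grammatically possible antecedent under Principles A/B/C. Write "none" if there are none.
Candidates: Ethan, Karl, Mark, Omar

*he* is a pronoun; Principle B requires it to be free in its binding domain — the clause headed by 'warned'.
— Ethan: possessor inside the subject DP of the clause headed by 'nominated'; is c-commanded by the pronoun; coreference would bind this R-expression — blocked (Principle C).
— Karl: object of the clause headed by 'warned'; is c-commanded by the pronoun; coreference would bind this R-expression — blocked (Principle C).
— Mark: object of the matrix clause; c-commands the pronoun but lies outside its binding domain — allowed.
— Omar: subject of the matrix clause; c-commands the pronoun but lies outside its binding domain — allowed.

Mark, Omar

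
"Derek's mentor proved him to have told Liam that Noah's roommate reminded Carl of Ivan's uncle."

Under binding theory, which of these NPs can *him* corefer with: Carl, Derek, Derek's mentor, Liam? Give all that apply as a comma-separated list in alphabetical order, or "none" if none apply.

*him* is a pronoun; Principle B requires it to be free in its binding domain — the matrix clause.
— Carl: object of the clause headed by 'reminded'; is c-commanded by the pronoun; coreference would bind this R-expression — blocked (Principle C).
— Derek: possessor inside the subject DP of the matrix clause; does not c-command the pronoun — Principle B does not apply; allowed.
— Derek's mentor: subject of the matrix clause; c-commands the pronoun within its binding domain — blocked (Principle B).
— Liam: object of the clause headed by 'told'; is c-commanded by the pronoun; coreference would bind this R-expression — blocked (Principle C).

Derek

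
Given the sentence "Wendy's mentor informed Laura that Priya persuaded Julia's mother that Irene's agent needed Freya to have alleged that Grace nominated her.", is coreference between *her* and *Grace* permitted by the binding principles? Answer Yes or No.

No

*her* is a pronoun; Principle B requires it to be free in its binding domain — the clause headed by 'nominated'.
— Grace: subject of the clause headed by 'nominated'; c-commands the pronoun within its binding domain — blocked (Principle B).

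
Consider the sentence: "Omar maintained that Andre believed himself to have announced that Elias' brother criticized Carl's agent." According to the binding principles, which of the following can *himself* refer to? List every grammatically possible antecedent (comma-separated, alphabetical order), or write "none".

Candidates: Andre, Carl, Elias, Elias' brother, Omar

*himself* is a reflexive; Principle A requires it to be bound within its binding domain — the clause headed by 'believed'.
— Andre: subject of the clause headed by 'believed'; c-commands the reflexive within its binding domain — allowed (Principle A).
— Carl: possessor inside the object DP of the clause headed by 'criticized'; does not c-command the reflexive — cannot bind it (Principle A).
— Elias: possessor inside the subject DP of the clause headed by 'criticized'; does not c-command the reflexive — cannot bind it (Principle A).
— Elias' brother: subject of the clause headed by 'criticized'; does not c-command the reflexive — cannot bind it (Principle A).
— Omar: subject of the matrix clause; c-commands the reflexive but lies outside its binding domain — cannot bind it (Principle A).

Andre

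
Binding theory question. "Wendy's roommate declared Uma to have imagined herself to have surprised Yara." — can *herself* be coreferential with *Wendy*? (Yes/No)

No

*herself* is a reflexive; Principle A requires it to be bound within its binding domain — the clause headed by 'imagined'.
— Wendy: possessor inside the subject DP of the matrix clause; does not c-command the reflexive — cannot bind it (Principle A).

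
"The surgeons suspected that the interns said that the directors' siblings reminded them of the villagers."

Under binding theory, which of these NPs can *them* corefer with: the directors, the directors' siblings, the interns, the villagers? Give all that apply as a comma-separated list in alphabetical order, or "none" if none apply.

the directors, the interns

*them* is a pronoun; Principle B requires it to be free in its binding domain — the clause headed by 'reminded'.
— the directors: possessor inside the subject DP of the clause headed by 'reminded'; does not c-command the pronoun — Principle B does not apply; allowed.
— the directors' siblings: subject of the clause headed by 'reminded'; c-commands the pronoun within its binding domain — blocked (Principle B).
— the interns: subject of the clause headed by 'said'; c-commands the pronoun but lies outside its binding domain — allowed.
— the villagers: second object of the clause headed by 'reminded'; is c-commanded by the pronoun; coreference would bind this R-expression — blocked (Principle C).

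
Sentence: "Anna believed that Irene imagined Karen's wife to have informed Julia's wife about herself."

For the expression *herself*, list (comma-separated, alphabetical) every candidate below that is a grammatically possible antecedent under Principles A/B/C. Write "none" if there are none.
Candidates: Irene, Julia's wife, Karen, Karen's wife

*herself* is a reflexive; Principle A requires it to be bound within its binding domain — the clause headed by 'informed'.
— Irene: subject of the clause headed by 'imagined'; c-commands the reflexive but lies outside its binding domain — cannot bind it (Principle A).
— Julia's wife: object of the clause headed by 'informed'; c-commands the reflexive within its binding domain — allowed (Principle A).
— Karen: possessor inside the subject DP of the clause headed by 'informed'; does not c-command the reflexive — cannot bind it (Principle A).
— Karen's wife: subject of the clause headed by 'informed'; c-commands the reflexive within its binding domain — allowed (Principle A).

Julia's wife, Karen's wife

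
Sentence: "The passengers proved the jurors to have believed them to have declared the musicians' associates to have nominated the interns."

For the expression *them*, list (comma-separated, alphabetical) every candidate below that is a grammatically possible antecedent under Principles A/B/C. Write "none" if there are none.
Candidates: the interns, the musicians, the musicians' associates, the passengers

the passengers

*them* is a pronoun; Principle B requires it to be free in its binding domain — the clause headed by 'believed'.
— the interns: object of the clause headed by 'nominated'; is c-commanded by the pronoun; coreference would bind this R-expression — blocked (Principle C).
— the musicians: possessor inside the subject DP of the clause headed by 'nominated'; is c-commanded by the pronoun; coreference would bind this R-expression — blocked (Principle C).
— the musicians' associates: subject of the clause headed by 'nominated'; is c-commanded by the pronoun; coreference would bind this R-expression — blocked (Principle C).
— the passengers: subject of the matrix clause; c-commands the pronoun but lies outside its binding domain — allowed.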